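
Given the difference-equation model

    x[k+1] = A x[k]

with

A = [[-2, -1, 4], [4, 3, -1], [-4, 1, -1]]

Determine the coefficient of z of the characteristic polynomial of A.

Expand det(zI - A) for the 3×3 matrix.
p(z) = z^3 + 14z - 60.
(Check: constant term = det(-A) = (-1)^3 det A = -60; coefficient of z^2 = -tr A = 0.)
The coefficient of z is 14.

14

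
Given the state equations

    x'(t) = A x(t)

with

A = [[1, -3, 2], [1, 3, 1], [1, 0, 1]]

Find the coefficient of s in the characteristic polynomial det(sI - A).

Expand det(sI - A) for the 3×3 matrix.
p(s) = s^3 - 5s^2 + 8s + 3.
(Check: constant term = det(-A) = (-1)^3 det A = 3; coefficient of s^2 = -tr A = -5.)
The coefficient of s is 8.

8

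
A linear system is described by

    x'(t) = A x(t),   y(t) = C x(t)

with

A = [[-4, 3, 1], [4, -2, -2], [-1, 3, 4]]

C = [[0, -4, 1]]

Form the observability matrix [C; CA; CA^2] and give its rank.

3

CA = [[-17, 11, 12]]
CA^2 = [[100, -37, 9]]
Observability matrix O = [C; CA; CA^2] = [[0, -4, 1], [-17, 11, 12], [100, -37, 9]]
det(O) = 0·(11·9 - 12·(-37)) - (-4)·((-17)·9 - 12·100) + 1·((-17)·(-37) - 11·100) = 0·543 - (-4)·(-1353) + 1·(-471) = -5883 ≠ 0, so rank(O) = 3.
rank(O) = 3 = n, so the pair (A, C) is completely observable.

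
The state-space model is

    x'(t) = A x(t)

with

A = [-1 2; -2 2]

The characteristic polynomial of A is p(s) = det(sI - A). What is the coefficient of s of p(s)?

-1

For a 2×2 matrix, det(sI - A) = s^2 - (tr A)s + det A.
tr A = 1, det A = 2.
So p(s) = s^2 - s + 2.
The coefficient of s is -1.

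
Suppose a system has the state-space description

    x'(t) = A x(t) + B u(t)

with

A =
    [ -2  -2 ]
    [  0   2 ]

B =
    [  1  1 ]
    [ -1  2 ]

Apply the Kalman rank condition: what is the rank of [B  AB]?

2

AB = [[0, -6], [-2, 4]]
Controllability matrix C = [B  AB] = [[1, 1, 0, -6], [-1, 2, -2, 4]]
Take the 2×2 submatrix of C formed by columns 1, 2: [[1, 1], [-1, 2]]. Its determinant is 1·2 - 1·(-1) = 2 - (-1) = 3 ≠ 0.
So rank(C) ≥ 2; since C has 2 rows, rank(C) = 2.
rank(C) = 2 = n, so the pair (A, B) is completely controllable.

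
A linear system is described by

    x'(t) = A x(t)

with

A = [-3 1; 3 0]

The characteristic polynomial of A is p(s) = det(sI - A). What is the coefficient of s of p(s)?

3

For a 2×2 matrix, det(sI - A) = s^2 - (tr A)s + det A.
tr A = -3, det A = -3.
So p(s) = s^2 + 3s - 3.
The coefficient of s is 3.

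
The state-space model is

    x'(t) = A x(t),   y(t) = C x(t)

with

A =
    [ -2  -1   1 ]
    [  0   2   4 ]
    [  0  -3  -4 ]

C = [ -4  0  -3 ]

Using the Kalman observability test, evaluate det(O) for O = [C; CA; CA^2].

CA = [[8, 13, 8]]
CA^2 = [[-16, -6, 28]]
Observability matrix O = [C; CA; CA^2] = [[-4, 0, -3], [8, 13, 8], [-16, -6, 28]]
Expanding along the first row, det(O) = (-4)·(13·28 - 8·(-6)) - 0·(8·28 - 8·(-16)) + (-3)·(8·(-6) - 13·(-16)) = (-4)·412 - 0·352 + (-3)·160 = -2128
Since det(O) ≠ 0, rank(O) = 3 and the system is completely observable.

-2128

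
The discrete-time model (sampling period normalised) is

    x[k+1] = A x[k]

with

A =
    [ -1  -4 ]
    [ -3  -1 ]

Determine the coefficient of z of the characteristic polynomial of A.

2

For a 2×2 matrix, det(zI - A) = z^2 - (tr A)z + det A.
tr A = -2, det A = -11.
So p(z) = z^2 + 2z - 11.
The coefficient of z is 2.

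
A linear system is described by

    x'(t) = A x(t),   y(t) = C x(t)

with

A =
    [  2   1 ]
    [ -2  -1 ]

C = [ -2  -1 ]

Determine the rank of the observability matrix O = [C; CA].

1

CA = [[-2, -1]]
Observability matrix O = [C; CA] = [[-2, -1], [-2, -1]]
Every row of O is a scalar multiple of row 1 = [-2, -1] (multipliers 1, 1), so the rows span a one-dimensional space.
O ≠ 0, hence rank(O) = 1.
rank(O) = 1 < n = 2, so the pair (A, C) is not completely observable.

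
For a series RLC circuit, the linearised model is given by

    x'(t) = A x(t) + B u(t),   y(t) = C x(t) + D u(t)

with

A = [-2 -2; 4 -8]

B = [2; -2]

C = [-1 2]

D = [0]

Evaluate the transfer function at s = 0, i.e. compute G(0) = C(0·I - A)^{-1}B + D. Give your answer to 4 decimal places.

-0.5000

G(0) = C(-A)^{-1}B + D = -C A^{-1} B + D.
det A = 24, so A^{-1} = (1/24)·adj(A) = [[-1/3, 1/12], [-1/6, -1/12]]
A^{-1} B = [-5/6, -1/6]^T
C A^{-1} B = 1/2
G(0) = D - C A^{-1} B = 0 - (1/2) = -1/2 ≈ -0.5000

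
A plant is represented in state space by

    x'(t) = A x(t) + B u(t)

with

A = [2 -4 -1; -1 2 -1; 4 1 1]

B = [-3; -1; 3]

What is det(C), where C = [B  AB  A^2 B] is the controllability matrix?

-399

AB = [[-5], [-2], [-10]]
A^2B = [[8], [11], [-32]]
Controllability matrix C = [B  AB  A^2B] = [[-3, -5, 8], [-1, -2, 11], [3, -10, -32]]
Expanding along the first row, det(C) = (-3)·((-2)·(-32) - 11·(-10)) - (-5)·((-1)·(-32) - 11·3) + 8·((-1)·(-10) - (-2)·3) = (-3)·174 - (-5)·(-1) + 8·16 = -399
Since det(C) ≠ 0, rank(C) = 3 and the system is completely controllable.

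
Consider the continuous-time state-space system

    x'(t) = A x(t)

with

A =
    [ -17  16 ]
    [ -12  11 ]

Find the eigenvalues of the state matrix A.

-5, -1

det(sI - A) = s^2 - (tr A)s + det A, with tr A = (-17) + 11 = -6 and det A = (-17)·11 - 16·(-12) = -187 - (-192) = 5.
So p(s) = det(sI - A) = s^2 + 6s + 5.
Factor s^2 + 6s + 5: two numbers with sum -6 and product 5 are -1 and -5, so s^2 + 6s + 5 = (s + 1)(s + 5).
Hence p(s) = (s + 1) (s + 5), with roots -5, -1.
All eigenvalues have negative real part, so the system is asymptotically stable.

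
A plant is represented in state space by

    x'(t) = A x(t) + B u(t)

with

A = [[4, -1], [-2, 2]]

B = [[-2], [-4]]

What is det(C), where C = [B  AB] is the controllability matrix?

AB = [[-4], [-4]]
Controllability matrix C = [B  AB] = [[-2, -4], [-4, -4]]
det(C) = (-2)·(-4) - (-4)·(-4) = 8 - 16 = -8
Since det(C) ≠ 0, rank(C) = 2 and the system is completely controllable.

-8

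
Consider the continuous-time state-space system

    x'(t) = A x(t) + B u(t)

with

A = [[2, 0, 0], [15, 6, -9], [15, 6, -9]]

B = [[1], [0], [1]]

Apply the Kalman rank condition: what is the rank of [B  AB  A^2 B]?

2

AB = [[2], [6], [6]]
A^2B = [[4], [12], [12]]
Controllability matrix C = [B  AB  A^2B] = [[1, 2, 4], [0, 6, 12], [1, 6, 12]]
The rows r1, r2, r3 of C are linearly dependent: -3·r1 - 2·r2 + 3·r3 = 0 (check each entry), so rank(C) ≤ 2.
The 2×2 minor from rows 1, 2, columns 1, 2 is 1·6 - 2·0 = 6 - 0 = 6 ≠ 0, so rank(C) = 2.
rank(C) = 2 < n = 3, so the pair (A, B) is not completely controllable.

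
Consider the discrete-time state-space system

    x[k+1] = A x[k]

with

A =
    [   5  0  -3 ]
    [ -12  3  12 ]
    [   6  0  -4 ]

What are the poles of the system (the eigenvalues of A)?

det(zI - A) = z^3 - (tr A)z^2 + (M11 + M22 + M33)z - det A, where Mii is the 2×2 principal minor of A obtained by deleting row i and column i.
tr A = 5 + 3 + (-4) = 4; M11 = 3·(-4) - 12·0 = -12 - 0 = -12; M22 = 5·(-4) - (-3)·6 = -20 - (-18) = -2; M33 = 5·3 - 0·(-12) = 15 - 0 = 15; sum of minors = 1.
det A = 5·(3·(-4) - 12·0) - 0·((-12)·(-4) - 12·6) + (-3)·((-12)·0 - 3·6) = 5·(-12) - 0·(-24) + (-3)·(-18) = -6.
So p(z) = det(zI - A) = z^3 - 4z^2 + z + 6.
Rational-root test: any integer root divides 6. Testing small divisors, z = -1 works: p(-1) = -1 + (-4) + (-1) + 6 = 0, so (z + 1) is a factor.
Dividing, p(z) = (z + 1)(z^2 - 5z + 6).
Factor z^2 - 5z + 6: two numbers with sum 5 and product 6 are 3 and 2, so z^2 - 5z + 6 = (z - 3)(z - 2).
Hence p(z) = (z - 3) (z - 2) (z + 1), with roots -1, 2, 3.

-1, 2, 3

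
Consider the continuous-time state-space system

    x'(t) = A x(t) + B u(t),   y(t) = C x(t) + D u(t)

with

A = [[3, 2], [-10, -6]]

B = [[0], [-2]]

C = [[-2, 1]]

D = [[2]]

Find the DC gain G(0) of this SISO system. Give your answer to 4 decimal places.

G(0) = C(-A)^{-1}B + D = -C A^{-1} B + D.
det A = 2, so A^{-1} = (1/2)·adj(A) = [[-3, -1], [5, 3/2]]
A^{-1} B = [2, -3]^T
C A^{-1} B = -7
G(0) = D - C A^{-1} B = 2 - (-7) = 9

9.0000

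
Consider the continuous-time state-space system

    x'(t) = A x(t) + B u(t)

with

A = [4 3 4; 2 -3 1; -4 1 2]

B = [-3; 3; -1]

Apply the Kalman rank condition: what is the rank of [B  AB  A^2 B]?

3

AB = [[-7], [-16], [13]]
A^2B = [[-24], [47], [38]]
Controllability matrix C = [B  AB  A^2B] = [[-3, -7, -24], [3, -16, 47], [-1, 13, 38]]
det(C) = (-3)·((-16)·38 - 47·13) - (-7)·(3·38 - 47·(-1)) + (-24)·(3·13 - (-16)·(-1)) = (-3)·(-1219) - (-7)·161 + (-24)·23 = 4232 ≠ 0, so rank(C) = 3.
rank(C) = 3 = n, so the pair (A, B) is completely controllable.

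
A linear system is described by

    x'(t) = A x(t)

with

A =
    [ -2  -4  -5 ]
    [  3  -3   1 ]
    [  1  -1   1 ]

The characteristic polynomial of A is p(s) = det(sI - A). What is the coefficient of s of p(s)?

Expand det(sI - A) for the 3×3 matrix.
p(s) = s^3 + 4s^2 + 19s - 12.
(Check: constant term = det(-A) = (-1)^3 det A = -12; coefficient of s^2 = -tr A = 4.)
The coefficient of s is 19.

19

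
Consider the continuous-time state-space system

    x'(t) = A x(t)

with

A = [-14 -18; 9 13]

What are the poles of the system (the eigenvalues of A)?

det(sI - A) = s^2 - (tr A)s + det A, with tr A = (-14) + 13 = -1 and det A = (-14)·13 - (-18)·9 = -182 - (-162) = -20.
So p(s) = det(sI - A) = s^2 + s - 20.
Factor s^2 + s - 20: two numbers with sum -1 and product -20 are 4 and -5, so s^2 + s - 20 = (s - 4)(s + 5).
Hence p(s) = (s - 4) (s + 5), with roots -5, 4.
At least one eigenvalue has non-negative real part, so the system is not asymptotically stable.

-5, 4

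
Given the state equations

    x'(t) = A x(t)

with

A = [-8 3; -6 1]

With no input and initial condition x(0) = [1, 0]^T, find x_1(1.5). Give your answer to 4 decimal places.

det(sI - A) = s^2 - (tr A)s + det A, with tr A = (-8) + 1 = -7 and det A = (-8)·1 - 3·(-6) = -8 - (-18) = 10.
So p(s) = det(sI - A) = s^2 + 7s + 10.
Factor s^2 + 7s + 10: two numbers with sum -7 and product 10 are -2 and -5, so s^2 + 7s + 10 = (s + 2)(s + 5).
Hence p(s) = (s + 2) (s + 5), with roots -5, -2.
The eigenvalues -5, -2 are distinct and real, so A is diagonalisable and x(t) = e^{At} x(0) = V diag(e^{λ_i t}) V^{-1} x(0), where the columns of V are the eigenvectors.
λ = -5: A - (-5)I = [[-3, 3], [-6, 6]]. Row 1 gives (-3)·v1 + 3·v2 = 0, so take v_1 = [-1, -1]^T.
λ = -2: A - (-2)I = [[-6, 3], [-6, 3]]. Row 1 gives (-6)·v1 + 3·v2 = 0, so take v_2 = [-1, -2]^T.
V = [v_1 v_2] = [[-1, -1], [-1, -2]] has det V = 1, so V^{-1} = adj(V)/det V = [[-2, 1], [1, -1]].
Modal coordinates z(0) = V^{-1} x(0): (-2)·1 + 1·0 = -2; 1·1 + (-1)·0 = 1; so z(0) = [-2, 1]^T.
x_1(t) = Σ_i (v_i)_1 · z_i(0) · e^{λ_i t} (row 1 of V times the modal terms).
x_1(1.5) = (-1)·(-2)·e^{-5·1.5} + (-1)·1·e^{-2·1.5} = 2·0.000553 + (-1)·0.049787 = -0.0487.

-0.0487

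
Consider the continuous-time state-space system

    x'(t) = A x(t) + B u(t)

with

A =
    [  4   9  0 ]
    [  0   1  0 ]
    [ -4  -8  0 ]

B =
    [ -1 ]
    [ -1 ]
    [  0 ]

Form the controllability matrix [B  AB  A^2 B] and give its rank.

2

AB = [[-13], [-1], [12]]
A^2B = [[-61], [-1], [60]]
Controllability matrix C = [B  AB  A^2B] = [[-1, -13, -61], [-1, -1, -1], [0, 12, 60]]
The rows r1, r2, r3 of C are linearly dependent: r1 - r2 + r3 = 0 (check each entry), so rank(C) ≤ 2.
The 2×2 minor from rows 1, 2, columns 1, 2 is (-1)·(-1) - (-13)·(-1) = 1 - 13 = -12 ≠ 0, so rank(C) = 2.
rank(C) = 2 < n = 3, so the pair (A, B) is not completely controllable.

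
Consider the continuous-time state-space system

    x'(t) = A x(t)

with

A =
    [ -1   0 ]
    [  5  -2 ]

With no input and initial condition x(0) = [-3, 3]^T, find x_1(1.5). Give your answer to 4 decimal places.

det(sI - A) = s^2 - (tr A)s + det A, with tr A = (-1) + (-2) = -3 and det A = (-1)·(-2) - 0·5 = 2 - 0 = 2.
So p(s) = det(sI - A) = s^2 + 3s + 2.
Factor s^2 + 3s + 2: two numbers with sum -3 and product 2 are -1 and -2, so s^2 + 3s + 2 = (s + 1)(s + 2).
Hence p(s) = (s + 1) (s + 2), with roots -2, -1.
The eigenvalues -2, -1 are distinct and real, so A is diagonalisable and x(t) = e^{At} x(0) = V diag(e^{λ_i t}) V^{-1} x(0), where the columns of V are the eigenvectors.
λ = -2: A - (-2)I = [[1, 0], [5, 0]]. Row 1 gives 1·v1 + 0·v2 = 0, so take v_1 = [0, 1]^T.
λ = -1: A - (-1)I = [[0, 0], [5, -1]]. Row 2 gives 5·v1 + (-1)·v2 = 0, so take v_2 = [1, 5]^T.
V = [v_1 v_2] = [[0, 1], [1, 5]] has det V = -1, so V^{-1} = adj(V)/det V = [[-5, 1], [1, 0]].
Modal coordinates z(0) = V^{-1} x(0): (-5)·(-3) + 1·3 = 18; 1·(-3) + 0·3 = -3; so z(0) = [18, -3]^T.
x_1(t) = Σ_i (v_i)_1 · z_i(0) · e^{λ_i t} (row 1 of V times the modal terms).
x_1(1.5) = 0·18·e^{-2·1.5} + 1·(-3)·e^{-1·1.5} = 0·0.049787 + (-3)·0.223130 = -0.6694.

-0.6694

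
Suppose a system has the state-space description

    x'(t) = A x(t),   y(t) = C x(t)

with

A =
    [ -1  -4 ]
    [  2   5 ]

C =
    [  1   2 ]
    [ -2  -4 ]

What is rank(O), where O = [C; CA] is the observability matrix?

CA = [[3, 6], [-6, -12]]
Observability matrix O = [C; CA] = [[1, 2], [-2, -4], [3, 6], [-6, -12]]
Every row of O is a scalar multiple of row 1 = [1, 2] (multipliers 1, -2, 3, -6), so the rows span a one-dimensional space.
O ≠ 0, hence rank(O) = 1.
rank(O) = 1 < n = 2, so the pair (A, C) is not completely observable.

1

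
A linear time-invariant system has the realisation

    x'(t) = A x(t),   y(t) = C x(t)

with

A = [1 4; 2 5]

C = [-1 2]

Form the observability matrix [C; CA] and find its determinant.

-12

CA = [[3, 6]]
Observability matrix O = [C; CA] = [[-1, 2], [3, 6]]
det(O) = (-1)·6 - 2·3 = -6 - 6 = -12
Since det(O) ≠ 0, rank(O) = 2 and the system is completely observable.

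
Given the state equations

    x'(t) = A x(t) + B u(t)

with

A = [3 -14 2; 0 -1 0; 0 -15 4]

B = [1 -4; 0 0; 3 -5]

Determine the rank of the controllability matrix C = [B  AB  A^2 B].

2

AB = [[9, -22], [0, 0], [12, -20]]
A^2B = [[51, -106], [0, 0], [48, -80]]
Controllability matrix C = [B  AB  A^2B] = [[1, -4, 9, -22, 51, -106], [0, 0, 0, 0, 0, 0], [3, -5, 12, -20, 48, -80]]
Row 2 of C is identically zero, so rank(C) ≤ 2.
The 2×2 minor from rows 1, 3, columns 1, 2 is 1·(-5) - (-4)·3 = -5 - (-12) = 7 ≠ 0, so rank(C) = 2.
rank(C) = 2 < n = 3, so the pair (A, B) is not completely controllable.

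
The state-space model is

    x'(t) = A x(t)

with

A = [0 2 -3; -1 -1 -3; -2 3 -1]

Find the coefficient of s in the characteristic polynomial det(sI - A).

6

Expand det(sI - A) for the 3×3 matrix.
p(s) = s^3 + 2s^2 + 6s - 25.
(Check: constant term = det(-A) = (-1)^3 det A = -25; coefficient of s^2 = -tr A = 2.)
The coefficient of s is 6.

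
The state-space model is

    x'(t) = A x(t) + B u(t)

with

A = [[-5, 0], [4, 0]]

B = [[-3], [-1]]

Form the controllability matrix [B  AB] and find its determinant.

51

AB = [[15], [-12]]
Controllability matrix C = [B  AB] = [[-3, 15], [-1, -12]]
det(C) = (-3)·(-12) - 15·(-1) = 36 - (-15) = 51
Since det(C) ≠ 0, rank(C) = 2 and the system is completely controllable.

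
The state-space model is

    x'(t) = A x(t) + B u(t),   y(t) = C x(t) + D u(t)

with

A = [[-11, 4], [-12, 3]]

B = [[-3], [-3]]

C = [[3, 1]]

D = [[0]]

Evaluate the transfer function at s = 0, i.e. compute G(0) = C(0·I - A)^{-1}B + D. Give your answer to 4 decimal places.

-0.4000

G(0) = C(-A)^{-1}B + D = -C A^{-1} B + D.
det A = 15, so A^{-1} = (1/15)·adj(A) = [[1/5, -4/15], [4/5, -11/15]]
A^{-1} B = [1/5, -1/5]^T
C A^{-1} B = 2/5
G(0) = D - C A^{-1} B = 0 - (2/5) = -2/5 ≈ -0.4000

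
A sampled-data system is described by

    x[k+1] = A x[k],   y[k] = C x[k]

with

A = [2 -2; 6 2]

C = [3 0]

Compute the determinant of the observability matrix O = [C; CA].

-18

CA = [[6, -6]]
Observability matrix O = [C; CA] = [[3, 0], [6, -6]]
det(O) = 3·(-6) - 0·6 = -18 - 0 = -18
Since det(O) ≠ 0, rank(O) = 2 and the system is completely observable.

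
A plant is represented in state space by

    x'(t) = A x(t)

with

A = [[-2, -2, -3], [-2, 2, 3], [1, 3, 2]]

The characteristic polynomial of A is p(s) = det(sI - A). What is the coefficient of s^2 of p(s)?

-2

Expand det(sI - A) for the 3×3 matrix.
p(s) = s^3 - 2s^2 - 14s - 20.
(Check: constant term = det(-A) = (-1)^3 det A = -20; coefficient of s^2 = -tr A = -2.)
The coefficient of s^2 is -2.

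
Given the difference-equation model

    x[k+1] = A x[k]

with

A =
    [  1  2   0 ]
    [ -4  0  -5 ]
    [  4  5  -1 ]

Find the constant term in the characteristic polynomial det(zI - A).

23

Expand det(zI - A) for the 3×3 matrix.
p(z) = z^3 + 32z + 23.
(Check: constant term = det(-A) = (-1)^3 det A = 23; coefficient of z^2 = -tr A = 0.)
The constant term is 23.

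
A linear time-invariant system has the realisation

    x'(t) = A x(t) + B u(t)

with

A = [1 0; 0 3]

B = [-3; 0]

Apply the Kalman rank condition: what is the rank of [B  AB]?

1

AB = [[-3], [0]]
Controllability matrix C = [B  AB] = [[-3, -3], [0, 0]]
Every column of C is a scalar multiple of column 1 = [-3, 0] (multipliers 1, 1), so the columns span a one-dimensional space.
C ≠ 0, hence rank(C) = 1.
rank(C) = 1 < n = 2, so the pair (A, B) is not completely controllable.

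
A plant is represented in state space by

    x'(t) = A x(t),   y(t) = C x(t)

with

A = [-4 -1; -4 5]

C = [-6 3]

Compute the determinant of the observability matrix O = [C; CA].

CA = [[12, 21]]
Observability matrix O = [C; CA] = [[-6, 3], [12, 21]]
det(O) = (-6)·21 - 3·12 = -126 - 36 = -162
Since det(O) ≠ 0, rank(O) = 2 and the system is completely observable.

-162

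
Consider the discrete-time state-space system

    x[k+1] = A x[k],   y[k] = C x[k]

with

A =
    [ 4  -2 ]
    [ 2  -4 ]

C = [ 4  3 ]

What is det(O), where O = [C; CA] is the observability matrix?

CA = [[22, -20]]
Observability matrix O = [C; CA] = [[4, 3], [22, -20]]
det(O) = 4·(-20) - 3·22 = -80 - 66 = -146
Since det(O) ≠ 0, rank(O) = 2 and the system is completely observable.

-146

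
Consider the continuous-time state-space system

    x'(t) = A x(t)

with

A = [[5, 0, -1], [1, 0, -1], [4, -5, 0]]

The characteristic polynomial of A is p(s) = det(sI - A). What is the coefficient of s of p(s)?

Expand det(sI - A) for the 3×3 matrix.
p(s) = s^3 - 5s^2 - s + 20.
(Check: constant term = det(-A) = (-1)^3 det A = 20; coefficient of s^2 = -tr A = -5.)
The coefficient of s is -1.

-1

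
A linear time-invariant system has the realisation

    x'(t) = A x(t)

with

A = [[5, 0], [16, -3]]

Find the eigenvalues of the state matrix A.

-3, 5

det(sI - A) = s^2 - (tr A)s + det A, with tr A = 5 + (-3) = 2 and det A = 5·(-3) - 0·16 = -15 - 0 = -15.
So p(s) = det(sI - A) = s^2 - 2s - 15.
Factor s^2 - 2s - 15: two numbers with sum 2 and product -15 are 5 and -3, so s^2 - 2s - 15 = (s - 5)(s + 3).
Hence p(s) = (s - 5) (s + 3), with roots -3, 5.
At least one eigenvalue has non-negative real part, so the system is not asymptotically stable.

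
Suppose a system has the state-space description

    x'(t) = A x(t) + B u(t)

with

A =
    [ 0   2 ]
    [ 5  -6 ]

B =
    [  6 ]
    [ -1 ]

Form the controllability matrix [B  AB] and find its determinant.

214

AB = [[-2], [36]]
Controllability matrix C = [B  AB] = [[6, -2], [-1, 36]]
det(C) = 6·36 - (-2)·(-1) = 216 - 2 = 214
Since det(C) ≠ 0, rank(C) = 2 and the system is completely controllable.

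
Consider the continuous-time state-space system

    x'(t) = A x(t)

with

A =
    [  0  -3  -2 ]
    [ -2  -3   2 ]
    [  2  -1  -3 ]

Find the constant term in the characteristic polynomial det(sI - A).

10

Expand det(sI - A) for the 3×3 matrix.
p(s) = s^3 + 6s^2 + 9s + 10.
(Check: constant term = det(-A) = (-1)^3 det A = 10; coefficient of s^2 = -tr A = 6.)
The constant term is 10.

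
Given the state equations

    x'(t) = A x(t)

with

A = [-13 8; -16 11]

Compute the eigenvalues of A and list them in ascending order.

det(sI - A) = s^2 - (tr A)s + det A, with tr A = (-13) + 11 = -2 and det A = (-13)·11 - 8·(-16) = -143 - (-128) = -15.
So p(s) = det(sI - A) = s^2 + 2s - 15.
Factor s^2 + 2s - 15: two numbers with sum -2 and product -15 are 3 and -5, so s^2 + 2s - 15 = (s - 3)(s + 5).
Hence p(s) = (s - 3) (s + 5), with roots -5, 3.
At least one eigenvalue has non-negative real part, so the system is not asymptotically stable.

-5, 3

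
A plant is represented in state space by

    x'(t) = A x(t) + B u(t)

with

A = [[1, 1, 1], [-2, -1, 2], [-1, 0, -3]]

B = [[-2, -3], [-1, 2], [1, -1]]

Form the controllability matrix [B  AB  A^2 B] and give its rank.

AB = [[-2, -2], [7, 2], [-1, 6]]
A^2B = [[4, 6], [-5, 14], [5, -16]]
Controllability matrix C = [B  AB  A^2B] = [[-2, -3, -2, -2, 4, 6], [-1, 2, 7, 2, -5, 14], [1, -1, -1, 6, 5, -16]]
Take the 3×3 submatrix of C formed by columns 1, 2, 3: [[-2, -3, -2], [-1, 2, 7], [1, -1, -1]]. Its determinant is (-2)·(2·(-1) - 7·(-1)) - (-3)·((-1)·(-1) - 7·1) + (-2)·((-1)·(-1) - 2·1) = (-2)·5 - (-3)·(-6) + (-2)·(-1) = -26 ≠ 0.
So rank(C) ≥ 3; since C has 3 rows, rank(C) = 3.
rank(C) = 3 = n, so the pair (A, B) is completely controllable.

3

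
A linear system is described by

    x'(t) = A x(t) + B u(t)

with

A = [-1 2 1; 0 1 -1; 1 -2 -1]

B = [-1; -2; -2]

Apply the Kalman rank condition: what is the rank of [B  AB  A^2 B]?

3

AB = [[-5], [0], [5]]
A^2B = [[10], [-5], [-10]]
Controllability matrix C = [B  AB  A^2B] = [[-1, -5, 10], [-2, 0, -5], [-2, 5, -10]]
det(C) = (-1)·(0·(-10) - (-5)·5) - (-5)·((-2)·(-10) - (-5)·(-2)) + 10·((-2)·5 - 0·(-2)) = (-1)·25 - (-5)·10 + 10·(-10) = -75 ≠ 0, so rank(C) = 3.
rank(C) = 3 = n, so the pair (A, B) is completely controllable.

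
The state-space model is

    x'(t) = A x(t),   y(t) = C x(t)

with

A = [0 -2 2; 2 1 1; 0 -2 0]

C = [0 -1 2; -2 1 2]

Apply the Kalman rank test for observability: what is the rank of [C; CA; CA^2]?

3

CA = [[-2, -5, -1], [2, 1, -3]]
CA^2 = [[-10, 1, -9], [2, 3, 5]]
Observability matrix O = [C; CA; CA^2] = [[0, -1, 2], [-2, 1, 2], [-2, -5, -1], [2, 1, -3], [-10, 1, -9], [2, 3, 5]]
Take the 3×3 submatrix of O formed by rows 1, 2, 3: [[0, -1, 2], [-2, 1, 2], [-2, -5, -1]]. Its determinant is 0·(1·(-1) - 2·(-5)) - (-1)·((-2)·(-1) - 2·(-2)) + 2·((-2)·(-5) - 1·(-2)) = 0·9 - (-1)·6 + 2·12 = 30 ≠ 0.
So rank(O) ≥ 3; since O has 3 columns, rank(O) = 3.
rank(O) = 3 = n, so the pair (A, C) is completely observable.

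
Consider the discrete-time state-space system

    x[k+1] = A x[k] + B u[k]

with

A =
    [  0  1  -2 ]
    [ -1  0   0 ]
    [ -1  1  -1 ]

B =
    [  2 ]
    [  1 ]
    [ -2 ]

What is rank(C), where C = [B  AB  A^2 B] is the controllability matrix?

3

AB = [[5], [-2], [1]]
A^2B = [[-4], [-5], [-8]]
Controllability matrix C = [B  AB  A^2B] = [[2, 5, -4], [1, -2, -5], [-2, 1, -8]]
det(C) = 2·((-2)·(-8) - (-5)·1) - 5·(1·(-8) - (-5)·(-2)) + (-4)·(1·1 - (-2)·(-2)) = 2·21 - 5·(-18) + (-4)·(-3) = 144 ≠ 0, so rank(C) = 3.
rank(C) = 3 = n, so the pair (A, B) is completely controllable.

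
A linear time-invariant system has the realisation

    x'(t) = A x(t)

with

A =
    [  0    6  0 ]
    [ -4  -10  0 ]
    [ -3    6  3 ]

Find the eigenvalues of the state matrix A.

-6, -4, 3

det(sI - A) = s^3 - (tr A)s^2 + (M11 + M22 + M33)s - det A, where Mii is the 2×2 principal minor of A obtained by deleting row i and column i.
tr A = 0 + (-10) + 3 = -7; M11 = (-10)·3 - 0·6 = -30 - 0 = -30; M22 = 0·3 - 0·(-3) = 0 - 0 = 0; M33 = 0·(-10) - 6·(-4) = 0 - (-24) = 24; sum of minors = -6.
det A = 0·((-10)·3 - 0·6) - 6·((-4)·3 - 0·(-3)) + 0·((-4)·6 - (-10)·(-3)) = 0·(-30) - 6·(-12) + 0·(-54) = 72.
So p(s) = det(sI - A) = s^3 + 7s^2 - 6s - 72.
Rational-root test: any integer root divides -72. Testing small divisors, s = 3 works: p(3) = 27 + 63 + (-18) + (-72) = 0, so (s - 3) is a factor.
Dividing, p(s) = (s - 3)(s^2 + 10s + 24).
Factor s^2 + 10s + 24: two numbers with sum -10 and product 24 are -4 and -6, so s^2 + 10s + 24 = (s + 4)(s + 6).
Hence p(s) = (s - 3) (s + 4) (s + 6), with roots -6, -4, 3.
At least one eigenvalue has non-negative real part, so the system is not asymptotically stable.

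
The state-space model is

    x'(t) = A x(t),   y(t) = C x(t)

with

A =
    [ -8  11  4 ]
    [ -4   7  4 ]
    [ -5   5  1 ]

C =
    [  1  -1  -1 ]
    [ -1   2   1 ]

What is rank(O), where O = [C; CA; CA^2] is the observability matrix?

2

CA = [[1, -1, -1], [-5, 8, 5]]
CA^2 = [[1, -1, -1], [-17, 26, 17]]
Observability matrix O = [C; CA; CA^2] = [[1, -1, -1], [-1, 2, 1], [1, -1, -1], [-5, 8, 5], [1, -1, -1], [-17, 26, 17]]
The columns c1, c2, c3 of O are linearly dependent: c1 + c3 = 0 (check each entry), so rank(O) ≤ 2.
The 2×2 minor from rows 1, 2, columns 1, 2 is 1·2 - (-1)·(-1) = 2 - 1 = 1 ≠ 0, so rank(O) = 2.
rank(O) = 2 < n = 3, so the pair (A, C) is not completely observable.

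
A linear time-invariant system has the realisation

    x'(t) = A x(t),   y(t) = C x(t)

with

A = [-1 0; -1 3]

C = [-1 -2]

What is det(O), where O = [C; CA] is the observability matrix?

CA = [[3, -6]]
Observability matrix O = [C; CA] = [[-1, -2], [3, -6]]
det(O) = (-1)·(-6) - (-2)·3 = 6 - (-6) = 12
Since det(O) ≠ 0, rank(O) = 2 and the system is completely observable.

12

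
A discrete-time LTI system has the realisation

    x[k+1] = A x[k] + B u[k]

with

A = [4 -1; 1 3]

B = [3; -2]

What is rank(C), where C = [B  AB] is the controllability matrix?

2

AB = [[14], [-3]]
Controllability matrix C = [B  AB] = [[3, 14], [-2, -3]]
det(C) = 3·(-3) - 14·(-2) = -9 - (-28) = 19 ≠ 0, so rank(C) = 2.
rank(C) = 2 = n, so the pair (A, B) is completely controllable.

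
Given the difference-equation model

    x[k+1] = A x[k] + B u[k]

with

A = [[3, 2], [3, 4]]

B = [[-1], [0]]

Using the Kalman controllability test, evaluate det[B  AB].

3

AB = [[-3], [-3]]
Controllability matrix C = [B  AB] = [[-1, -3], [0, -3]]
det(C) = (-1)·(-3) - (-3)·0 = 3 - 0 = 3
Since det(C) ≠ 0, rank(C) = 2 and the system is completely controllable.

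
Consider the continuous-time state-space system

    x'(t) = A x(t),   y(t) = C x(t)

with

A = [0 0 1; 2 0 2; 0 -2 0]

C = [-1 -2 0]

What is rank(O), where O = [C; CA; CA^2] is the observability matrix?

3

CA = [[-4, 0, -5]]
CA^2 = [[0, 10, -4]]
Observability matrix O = [C; CA; CA^2] = [[-1, -2, 0], [-4, 0, -5], [0, 10, -4]]
det(O) = (-1)·(0·(-4) - (-5)·10) - (-2)·((-4)·(-4) - (-5)·0) + 0·((-4)·10 - 0·0) = (-1)·50 - (-2)·16 + 0·(-40) = -18 ≠ 0, so rank(O) = 3.
rank(O) = 3 = n, so the pair (A, C) is completely observable.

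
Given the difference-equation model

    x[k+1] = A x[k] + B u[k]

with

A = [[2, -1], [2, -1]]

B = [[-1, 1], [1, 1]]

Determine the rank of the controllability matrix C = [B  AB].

2

AB = [[-3, 1], [-3, 1]]
Controllability matrix C = [B  AB] = [[-1, 1, -3, 1], [1, 1, -3, 1]]
Take the 2×2 submatrix of C formed by columns 1, 2: [[-1, 1], [1, 1]]. Its determinant is (-1)·1 - 1·1 = -1 - 1 = -2 ≠ 0.
So rank(C) ≥ 2; since C has 2 rows, rank(C) = 2.
rank(C) = 2 = n, so the pair (A, B) is completely controllable.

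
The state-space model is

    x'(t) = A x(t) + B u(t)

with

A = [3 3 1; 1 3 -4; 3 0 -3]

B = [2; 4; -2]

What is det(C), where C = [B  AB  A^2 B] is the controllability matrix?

AB = [[16], [22], [12]]
A^2B = [[126], [34], [12]]
Controllability matrix C = [B  AB  A^2B] = [[2, 16, 126], [4, 22, 34], [-2, 12, 12]]
Expanding along the first row, det(C) = 2·(22·12 - 34·12) - 16·(4·12 - 34·(-2)) + 126·(4·12 - 22·(-2)) = 2·(-144) - 16·116 + 126·92 = 9448
Since det(C) ≠ 0, rank(C) = 3 and the system is completely controllable.

9448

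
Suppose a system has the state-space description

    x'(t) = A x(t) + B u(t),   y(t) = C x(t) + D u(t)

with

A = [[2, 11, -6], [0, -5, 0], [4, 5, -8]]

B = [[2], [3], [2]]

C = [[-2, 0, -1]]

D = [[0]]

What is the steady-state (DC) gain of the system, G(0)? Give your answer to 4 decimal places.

G(0) = C(-A)^{-1}B + D = -C A^{-1} B + D.
det A = -40, so A^{-1} = (1/-40)·adj(A) = [[-1, -29/20, 3/4], [0, -1/5, 0], [-1/2, -17/20, 1/4]]
A^{-1} B = [-97/20, -3/5, -61/20]^T
C A^{-1} B = 51/4
G(0) = D - C A^{-1} B = 0 - (51/4) = -51/4 ≈ -12.7500

-12.7500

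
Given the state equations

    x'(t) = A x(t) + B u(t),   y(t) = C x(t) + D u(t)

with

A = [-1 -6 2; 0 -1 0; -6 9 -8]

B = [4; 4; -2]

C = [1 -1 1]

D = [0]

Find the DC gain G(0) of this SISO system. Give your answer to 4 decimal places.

G(0) = C(-A)^{-1}B + D = -C A^{-1} B + D.
det A = -20, so A^{-1} = (1/-20)·adj(A) = [[-2/5, 3/2, -1/10], [0, -1, 0], [3/10, -9/4, -1/20]]
A^{-1} B = [23/5, -4, -77/10]^T
C A^{-1} B = 9/10
G(0) = D - C A^{-1} B = 0 - (9/10) = -9/10 ≈ -0.9000

-0.9000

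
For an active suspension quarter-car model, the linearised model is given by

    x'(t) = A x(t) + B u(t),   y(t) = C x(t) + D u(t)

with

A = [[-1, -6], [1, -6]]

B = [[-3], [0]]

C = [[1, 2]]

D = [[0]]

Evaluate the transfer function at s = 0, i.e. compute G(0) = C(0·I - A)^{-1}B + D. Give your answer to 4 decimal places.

-2.0000

G(0) = C(-A)^{-1}B + D = -C A^{-1} B + D.
det A = 12, so A^{-1} = (1/12)·adj(A) = [[-1/2, 1/2], [-1/12, -1/12]]
A^{-1} B = [3/2, 1/4]^T
C A^{-1} B = 2
G(0) = D - C A^{-1} B = 0 - (2) = -2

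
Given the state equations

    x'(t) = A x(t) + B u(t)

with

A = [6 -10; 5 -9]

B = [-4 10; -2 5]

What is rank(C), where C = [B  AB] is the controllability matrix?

1

AB = [[-4, 10], [-2, 5]]
Controllability matrix C = [B  AB] = [[-4, 10, -4, 10], [-2, 5, -2, 5]]
Every column of C is a scalar multiple of column 1 = [-4, -2] (multipliers 1, -5/2, 1, -5/2), so the columns span a one-dimensional space.
C ≠ 0, hence rank(C) = 1.
rank(C) = 1 < n = 2, so the pair (A, B) is not completely controllable.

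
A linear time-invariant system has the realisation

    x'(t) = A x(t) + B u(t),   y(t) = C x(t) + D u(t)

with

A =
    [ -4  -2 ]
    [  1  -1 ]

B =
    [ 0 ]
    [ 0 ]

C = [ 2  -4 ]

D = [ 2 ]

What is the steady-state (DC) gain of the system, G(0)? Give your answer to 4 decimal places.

2.0000

G(0) = C(-A)^{-1}B + D = -C A^{-1} B + D.
det A = 6, so A^{-1} = (1/6)·adj(A) = [[-1/6, 1/3], [-1/6, -2/3]]
A^{-1} B = [0, 0]^T
C A^{-1} B = 0
G(0) = D - C A^{-1} B = 2 - (0) = 2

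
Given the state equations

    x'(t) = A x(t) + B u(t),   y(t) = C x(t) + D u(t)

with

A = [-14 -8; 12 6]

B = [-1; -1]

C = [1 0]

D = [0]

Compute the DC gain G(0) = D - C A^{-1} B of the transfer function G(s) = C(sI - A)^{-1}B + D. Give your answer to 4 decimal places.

1.1667

G(0) = C(-A)^{-1}B + D = -C A^{-1} B + D.
det A = 12, so A^{-1} = (1/12)·adj(A) = [[1/2, 2/3], [-1, -7/6]]
A^{-1} B = [-7/6, 13/6]^T
C A^{-1} B = -7/6
G(0) = D - C A^{-1} B = 0 - (-7/6) = 7/6 ≈ 1.1667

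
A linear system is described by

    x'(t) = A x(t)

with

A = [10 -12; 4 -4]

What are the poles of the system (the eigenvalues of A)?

det(sI - A) = s^2 - (tr A)s + det A, with tr A = 10 + (-4) = 6 and det A = 10·(-4) - (-12)·4 = -40 - (-48) = 8.
So p(s) = det(sI - A) = s^2 - 6s + 8.
Factor s^2 - 6s + 8: two numbers with sum 6 and product 8 are 4 and 2, so s^2 - 6s + 8 = (s - 4)(s - 2).
Hence p(s) = (s - 4) (s - 2), with roots 2, 4.
At least one eigenvalue has non-negative real part, so the system is not asymptotically stable.

2, 4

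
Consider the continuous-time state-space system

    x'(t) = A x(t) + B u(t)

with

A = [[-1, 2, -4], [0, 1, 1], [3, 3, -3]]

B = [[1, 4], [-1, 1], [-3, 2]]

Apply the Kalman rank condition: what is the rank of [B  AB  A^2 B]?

3

AB = [[9, -10], [-4, 3], [9, 9]]
A^2B = [[-53, -20], [5, 12], [-12, -48]]
Controllability matrix C = [B  AB  A^2B] = [[1, 4, 9, -10, -53, -20], [-1, 1, -4, 3, 5, 12], [-3, 2, 9, 9, -12, -48]]
Take the 3×3 submatrix of C formed by columns 1, 2, 3: [[1, 4, 9], [-1, 1, -4], [-3, 2, 9]]. Its determinant is 1·(1·9 - (-4)·2) - 4·((-1)·9 - (-4)·(-3)) + 9·((-1)·2 - 1·(-3)) = 1·17 - 4·(-21) + 9·1 = 110 ≠ 0.
So rank(C) ≥ 3; since C has 3 rows, rank(C) = 3.
rank(C) = 3 = n, so the pair (A, B) is completely controllable.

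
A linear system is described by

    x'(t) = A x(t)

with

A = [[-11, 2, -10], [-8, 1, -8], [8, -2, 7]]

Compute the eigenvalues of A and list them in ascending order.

-3, -1, 1

det(sI - A) = s^3 - (tr A)s^2 + (M11 + M22 + M33)s - det A, where Mii is the 2×2 principal minor of A obtained by deleting row i and column i.
tr A = (-11) + 1 + 7 = -3; M11 = 1·7 - (-8)·(-2) = 7 - 16 = -9; M22 = (-11)·7 - (-10)·8 = -77 - (-80) = 3; M33 = (-11)·1 - 2·(-8) = -11 - (-16) = 5; sum of minors = -1.
det A = (-11)·(1·7 - (-8)·(-2)) - 2·((-8)·7 - (-8)·8) + (-10)·((-8)·(-2) - 1·8) = (-11)·(-9) - 2·8 + (-10)·8 = 3.
So p(s) = det(sI - A) = s^3 + 3s^2 - s - 3.
Rational-root test: any integer root divides -3. Testing small divisors, s = -1 works: p(-1) = -1 + 3 + 1 + (-3) = 0, so (s + 1) is a factor.
Dividing, p(s) = (s + 1)(s^2 + 2s - 3).
Factor s^2 + 2s - 3: two numbers with sum -2 and product -3 are 1 and -3, so s^2 + 2s - 3 = (s - 1)(s + 3).
Hence p(s) = (s - 1) (s + 1) (s + 3), with roots -3, -1, 1.
At least one eigenvalue has non-negative real part, so the system is not asymptotically stable.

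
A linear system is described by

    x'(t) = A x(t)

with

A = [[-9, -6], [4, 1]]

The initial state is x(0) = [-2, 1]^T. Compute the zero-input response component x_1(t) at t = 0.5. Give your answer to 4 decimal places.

-0.0231

det(sI - A) = s^2 - (tr A)s + det A, with tr A = (-9) + 1 = -8 and det A = (-9)·1 - (-6)·4 = -9 - (-24) = 15.
So p(s) = det(sI - A) = s^2 + 8s + 15.
Factor s^2 + 8s + 15: two numbers with sum -8 and product 15 are -3 and -5, so s^2 + 8s + 15 = (s + 3)(s + 5).
Hence p(s) = (s + 3) (s + 5), with roots -5, -3.
The eigenvalues -5, -3 are distinct and real, so A is diagonalisable and x(t) = e^{At} x(0) = V diag(e^{λ_i t}) V^{-1} x(0), where the columns of V are the eigenvectors.
λ = -5: A - (-5)I = [[-4, -6], [4, 6]]. Row 1 gives (-4)·v1 + (-6)·v2 = 0, so take v_1 = [3, -2]^T.
λ = -3: A - (-3)I = [[-6, -6], [4, 4]]. Row 1 gives (-6)·v1 + (-6)·v2 = 0, so take v_2 = [-1, 1]^T.
V = [v_1 v_2] = [[3, -1], [-2, 1]] has det V = 1, so V^{-1} = adj(V)/det V = [[1, 1], [2, 3]].
Modal coordinates z(0) = V^{-1} x(0): 1·(-2) + 1·1 = -1; 2·(-2) + 3·1 = -1; so z(0) = [-1, -1]^T.
x_1(t) = Σ_i (v_i)_1 · z_i(0) · e^{λ_i t} (row 1 of V times the modal terms).
x_1(0.5) = 3·(-1)·e^{-5·0.5} + (-1)·(-1)·e^{-3·0.5} = (-3)·0.082085 + 1·0.223130 = -0.0231.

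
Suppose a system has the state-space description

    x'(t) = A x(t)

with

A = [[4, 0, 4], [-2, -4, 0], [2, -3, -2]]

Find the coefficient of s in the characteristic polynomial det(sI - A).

Expand det(sI - A) for the 3×3 matrix.
p(s) = s^3 + 2s^2 - 24s - 88.
(Check: constant term = det(-A) = (-1)^3 det A = -88; coefficient of s^2 = -tr A = 2.)
The coefficient of s is -24.

-24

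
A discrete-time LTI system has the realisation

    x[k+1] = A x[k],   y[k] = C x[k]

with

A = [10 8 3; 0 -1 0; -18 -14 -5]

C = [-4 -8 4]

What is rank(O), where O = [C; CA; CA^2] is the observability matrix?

CA = [[-112, -80, -32]]
CA^2 = [[-544, -368, -176]]
Observability matrix O = [C; CA; CA^2] = [[-4, -8, 4], [-112, -80, -32], [-544, -368, -176]]
The columns c1, c2, c3 of O are linearly dependent: -c1 + c2 + c3 = 0 (check each entry), so rank(O) ≤ 2.
The 2×2 minor from rows 1, 2, columns 1, 2 is (-4)·(-80) - (-8)·(-112) = 320 - 896 = -576 ≠ 0, so rank(O) = 2.
rank(O) = 2 < n = 3, so the pair (A, C) is not completely observable.

2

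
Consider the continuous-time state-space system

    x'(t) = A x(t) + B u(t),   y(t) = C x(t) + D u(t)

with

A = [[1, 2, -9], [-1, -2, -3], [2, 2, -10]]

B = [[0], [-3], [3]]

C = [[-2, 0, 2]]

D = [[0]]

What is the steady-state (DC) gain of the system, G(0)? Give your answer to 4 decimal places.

6.0000

G(0) = C(-A)^{-1}B + D = -C A^{-1} B + D.
det A = -24, so A^{-1} = (1/-24)·adj(A) = [[-13/12, -1/12, 1], [2/3, -1/3, -1/2], [-1/12, -1/12, 0]]
A^{-1} B = [13/4, -1/2, 1/4]^T
C A^{-1} B = -6
G(0) = D - C A^{-1} B = 0 - (-6) = 6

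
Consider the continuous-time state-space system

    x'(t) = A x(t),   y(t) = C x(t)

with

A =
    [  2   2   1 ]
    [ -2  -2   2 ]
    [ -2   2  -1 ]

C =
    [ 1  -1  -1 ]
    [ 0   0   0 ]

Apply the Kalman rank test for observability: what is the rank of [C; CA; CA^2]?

3

CA = [[6, 2, 0], [0, 0, 0]]
CA^2 = [[8, 8, 10], [0, 0, 0]]
Observability matrix O = [C; CA; CA^2] = [[1, -1, -1], [0, 0, 0], [6, 2, 0], [0, 0, 0], [8, 8, 10], [0, 0, 0]]
Take the 3×3 submatrix of O formed by rows 1, 3, 5: [[1, -1, -1], [6, 2, 0], [8, 8, 10]]. Its determinant is 1·(2·10 - 0·8) - (-1)·(6·10 - 0·8) + (-1)·(6·8 - 2·8) = 1·20 - (-1)·60 + (-1)·32 = 48 ≠ 0.
So rank(O) ≥ 3; since O has 3 columns, rank(O) = 3.
rank(O) = 3 = n, so the pair (A, C) is completely observable.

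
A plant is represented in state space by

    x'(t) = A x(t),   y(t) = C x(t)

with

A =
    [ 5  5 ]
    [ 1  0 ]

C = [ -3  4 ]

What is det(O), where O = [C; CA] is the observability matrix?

CA = [[-11, -15]]
Observability matrix O = [C; CA] = [[-3, 4], [-11, -15]]
det(O) = (-3)·(-15) - 4·(-11) = 45 - (-44) = 89
Since det(O) ≠ 0, rank(O) = 2 and the system is completely observable.

89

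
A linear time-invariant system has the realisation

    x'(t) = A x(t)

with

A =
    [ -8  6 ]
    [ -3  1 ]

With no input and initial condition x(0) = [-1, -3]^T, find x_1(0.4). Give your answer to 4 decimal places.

det(sI - A) = s^2 - (tr A)s + det A, with tr A = (-8) + 1 = -7 and det A = (-8)·1 - 6·(-3) = -8 - (-18) = 10.
So p(s) = det(sI - A) = s^2 + 7s + 10.
Factor s^2 + 7s + 10: two numbers with sum -7 and product 10 are -2 and -5, so s^2 + 7s + 10 = (s + 2)(s + 5).
Hence p(s) = (s + 2) (s + 5), with roots -5, -2.
The eigenvalues -5, -2 are distinct and real, so A is diagonalisable and x(t) = e^{At} x(0) = V diag(e^{λ_i t}) V^{-1} x(0), where the columns of V are the eigenvectors.
λ = -5: A - (-5)I = [[-3, 6], [-3, 6]]. Row 1 gives (-3)·v1 + 6·v2 = 0, so take v_1 = [-2, -1]^T.
λ = -2: A - (-2)I = [[-6, 6], [-3, 3]]. Row 1 gives (-6)·v1 + 6·v2 = 0, so take v_2 = [1, 1]^T.
V = [v_1 v_2] = [[-2, 1], [-1, 1]] has det V = -1, so V^{-1} = adj(V)/det V = [[-1, 1], [-1, 2]].
Modal coordinates z(0) = V^{-1} x(0): (-1)·(-1) + 1·(-3) = -2; (-1)·(-1) + 2·(-3) = -5; so z(0) = [-2, -5]^T.
x_1(t) = Σ_i (v_i)_1 · z_i(0) · e^{λ_i t} (row 1 of V times the modal terms).
x_1(0.4) = (-2)·(-2)·e^{-5·0.4} + 1·(-5)·e^{-2·0.4} = 4·0.135335 + (-5)·0.449329 = -1.7053.

-1.7053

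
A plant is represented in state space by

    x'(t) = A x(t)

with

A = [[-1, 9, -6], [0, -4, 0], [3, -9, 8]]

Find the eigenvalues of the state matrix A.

det(sI - A) = s^3 - (tr A)s^2 + (M11 + M22 + M33)s - det A, where Mii is the 2×2 principal minor of A obtained by deleting row i and column i.
tr A = (-1) + (-4) + 8 = 3; M11 = (-4)·8 - 0·(-9) = -32 - 0 = -32; M22 = (-1)·8 - (-6)·3 = -8 - (-18) = 10; M33 = (-1)·(-4) - 9·0 = 4 - 0 = 4; sum of minors = -18.
det A = (-1)·((-4)·8 - 0·(-9)) - 9·(0·8 - 0·3) + (-6)·(0·(-9) - (-4)·3) = (-1)·(-32) - 9·0 + (-6)·12 = -40.
So p(s) = det(sI - A) = s^3 - 3s^2 - 18s + 40.
Rational-root test: any integer root divides 40. Testing small divisors, s = 2 works: p(2) = 8 + (-12) + (-36) + 40 = 0, so (s - 2) is a factor.
Dividing, p(s) = (s - 2)(s^2 - s - 20).
Factor s^2 - s - 20: two numbers with sum 1 and product -20 are 5 and -4, so s^2 - s - 20 = (s - 5)(s + 4).
Hence p(s) = (s - 5) (s - 2) (s + 4), with roots -4, 2, 5.
At least one eigenvalue has non-negative real part, so the system is not asymptotically stable.

-4, 2, 5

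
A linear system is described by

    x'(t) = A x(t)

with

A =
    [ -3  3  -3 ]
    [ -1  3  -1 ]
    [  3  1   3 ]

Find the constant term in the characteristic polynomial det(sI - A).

0

Expand det(sI - A) for the 3×3 matrix.
p(s) = s^3 - 3s^2 + 4s.
(Check: constant term = det(-A) = (-1)^3 det A = 0; coefficient of s^2 = -tr A = -3.)
The constant term is 0.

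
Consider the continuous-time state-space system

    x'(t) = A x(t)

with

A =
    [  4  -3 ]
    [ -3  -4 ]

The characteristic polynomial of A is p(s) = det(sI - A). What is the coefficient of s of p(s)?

For a 2×2 matrix, det(sI - A) = s^2 - (tr A)s + det A.
tr A = 0, det A = -25.
So p(s) = s^2 - 25.
The coefficient of s is 0.

0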